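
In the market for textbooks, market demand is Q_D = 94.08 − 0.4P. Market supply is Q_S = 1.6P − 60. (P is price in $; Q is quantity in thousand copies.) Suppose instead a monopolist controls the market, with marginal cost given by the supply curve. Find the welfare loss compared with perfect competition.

In inverse form: demand P = 235.2 − 2.5Q, supply P = 37.5 + 0.625Q.
Competitive equilibrium: 235.2 − 2.5Q = 37.5 + 0.625Q → Q* = 63.264, P* = 77.04.
Marginal revenue: MR = 235.2 − 5Q. Set MR = MC: 235.2 − 5Q = 37.5 + 0.625Q → Q_m = 35.1467.
Price P_m = 235.2 − 2.5·35.1467 = 147.3333; MC(Q_m) = 37.5 + 0.625·35.1467 = 59.4667.
Competitive Q* = 63.264, so ΔQ = 28.1173; wedge = 147.3333 − 59.4667 = 87.8666.
The triangle = ½ × 28.1173 × 87.8666 = $1235.29 thousand.

$1235.29 thousand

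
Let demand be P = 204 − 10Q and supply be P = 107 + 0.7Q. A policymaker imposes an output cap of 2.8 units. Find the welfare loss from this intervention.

Competitive equilibrium: 204 − 10Q = 107 + 0.7Q → Q* = 9.0654, P* = 113.3458.
At Q = 2.8: demand price = 204 − 10·2.8 = 176; supply price = 107 + 0.7·2.8 = 108.96.
ΔQ = 9.0654 − 2.8 = 6.2654; wedge = 176 − 108.96 = 67.04.
Deadweight loss = ½ × 6.2654 × 67.04 = 210.02.

210.02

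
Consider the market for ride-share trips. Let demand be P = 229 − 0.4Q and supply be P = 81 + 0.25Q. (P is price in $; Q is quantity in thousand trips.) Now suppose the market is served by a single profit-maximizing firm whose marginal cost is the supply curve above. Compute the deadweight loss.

$2445.24 thousand

Competitive equilibrium: 229 − 0.4Q = 81 + 0.25Q → Q* = 227.6923, P* = 137.9231.
Marginal revenue: MR = 229 − 0.8Q. Set MR = MC: 229 − 0.8Q = 81 + 0.25Q → Q_m = 140.9524.
Price P_m = 229 − 0.4·140.9524 = 172.619; MC(Q_m) = 81 + 0.25·140.9524 = 116.2381.
Competitive Q* = 227.6923, so ΔQ = 86.7399; wedge = 172.619 − 116.2381 = 56.3809.
Welfare loss = ½ × 86.7399 × 56.3809 = $2445.24 thousand.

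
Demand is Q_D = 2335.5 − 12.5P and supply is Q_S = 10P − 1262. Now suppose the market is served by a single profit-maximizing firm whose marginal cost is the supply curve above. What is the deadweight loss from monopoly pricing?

In inverse form: demand P = 186.84 − 0.08Q, supply P = 126.2 + 0.1Q.
Competitive equilibrium: 186.84 − 0.08Q = 126.2 + 0.1Q → Q* = 336.8889, P* = 159.8889.
Marginal revenue: MR = 186.84 − 0.16Q. Set MR = MC: 186.84 − 0.16Q = 126.2 + 0.1Q → Q_m = 233.2308.
Price P_m = 186.84 − 0.08·233.2308 = 168.1815; MC(Q_m) = 126.2 + 0.1·233.2308 = 149.5231.
Competitive Q* = 336.8889, so ΔQ = 103.6581; wedge = 168.1815 − 149.5231 = 18.6584.
DWL = ½ × 103.6581 × 18.6584 = 967.05.

967.05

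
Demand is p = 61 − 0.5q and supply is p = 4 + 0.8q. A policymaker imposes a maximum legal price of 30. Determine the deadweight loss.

Competitive equilibrium: 61 − 0.5q = 4 + 0.8q → q* = 43.8462, p* = 39.0769.
At the ceiling p = 30, quantity supplied = (30 − 4)/0.8 = 32.5.
Willingness to pay at q' = 32.5: 61 − 0.5·32.5 = 44.75.
Δq = 43.8462 − 32.5 = 11.3462; wedge = 44.75 − 30 = 14.75.
Welfare loss = ½ × 11.3462 × 14.75 = 83.68.

83.68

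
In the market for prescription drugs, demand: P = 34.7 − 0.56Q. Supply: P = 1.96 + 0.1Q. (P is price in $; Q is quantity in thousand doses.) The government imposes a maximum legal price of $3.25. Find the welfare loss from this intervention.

Competitive equilibrium: 34.7 − 0.56Q = 1.96 + 0.1Q → Q* = 49.6061, P* = 6.9206.
At the ceiling P = 3.25, quantity supplied = (3.25 − 1.96)/0.1 = 12.9.
Willingness to pay at Q' = 12.9: 34.7 − 0.56·12.9 = 27.476.
ΔQ = 49.6061 − 12.9 = 36.7061; wedge = 27.476 − 3.25 = 24.226.
The triangle = ½ × 36.7061 × 24.226 = $444.62 thousand.

$444.62 thousand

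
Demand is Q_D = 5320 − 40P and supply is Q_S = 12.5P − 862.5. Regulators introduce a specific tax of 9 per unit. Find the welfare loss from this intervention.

In inverse form: demand P = 133 − 0.025Q, supply P = 69 + 0.08Q.
Competitive equilibrium: 133 − 0.025Q = 69 + 0.08Q → Q* = 609.5238, P* = 117.7619.
With the tax, the buyer price exceeds the seller price by 9: (133 − 0.025Q) − (69 + 0.08Q) = 9 → Q' = 523.8095.
ΔQ = 609.5238 − 523.8095 = 85.7143; the wedge equals the tax, 9.
The triangle = ½ × 85.7143 × 9 = 385.71.

385.71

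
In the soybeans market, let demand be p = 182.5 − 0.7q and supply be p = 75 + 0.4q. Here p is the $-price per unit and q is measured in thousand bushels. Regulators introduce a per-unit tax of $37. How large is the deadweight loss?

Competitive equilibrium: 182.5 − 0.7q = 75 + 0.4q → q* = 97.7273, p* = 114.0909.
With the tax, the buyer price exceeds the seller price by 37: (182.5 − 0.7q) − (75 + 0.4q) = 37 → q' = 64.0909.
Δq = 97.7273 − 64.0909 = 33.6364; the wedge equals the tax, 37.
Deadweight loss = ½ × 33.6364 × 37 = $622.27 thousand.

$622.27 thousand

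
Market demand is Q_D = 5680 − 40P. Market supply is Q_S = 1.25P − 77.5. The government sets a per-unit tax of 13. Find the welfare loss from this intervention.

102.42

In inverse form: demand P = 142 − 0.025Q, supply P = 62 + 0.8Q.
Competitive equilibrium: 142 − 0.025Q = 62 + 0.8Q → Q* = 96.9697, P* = 139.5758.
With the tax, the buyer price exceeds the seller price by 13: (142 − 0.025Q) − (62 + 0.8Q) = 13 → Q' = 81.2121.
ΔQ = 96.9697 − 81.2121 = 15.7576; the wedge equals the tax, 13.
DWL = ½ × 15.7576 × 13 = 102.42.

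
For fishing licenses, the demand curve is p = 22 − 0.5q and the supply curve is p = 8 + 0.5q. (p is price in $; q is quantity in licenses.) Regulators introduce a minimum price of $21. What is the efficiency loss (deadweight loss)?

Competitive equilibrium: 22 − 0.5q = 8 + 0.5q → q* = 14, p* = 15.
At the floor p = 21, quantity demanded = (22 − 21)/0.5 = 2.
Sellers' marginal cost at q' = 2: 8 + 0.5·2 = 9.
Δq = 14 − 2 = 12; wedge = 21 − 9 = 12.
The triangle = ½ × 12 × 12 = $72.

$72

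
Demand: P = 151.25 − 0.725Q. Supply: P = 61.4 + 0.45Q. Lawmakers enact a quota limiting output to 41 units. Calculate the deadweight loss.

739.07

Competitive equilibrium: 151.25 − 0.725Q = 61.4 + 0.45Q → Q* = 76.4681, P* = 95.8106.
At Q = 41: demand price = 151.25 − 0.725·41 = 121.525; supply price = 61.4 + 0.45·41 = 79.85.
ΔQ = 76.4681 − 41 = 35.4681; wedge = 121.525 − 79.85 = 41.675.
The triangle = ½ × 35.4681 × 41.675 = 739.07.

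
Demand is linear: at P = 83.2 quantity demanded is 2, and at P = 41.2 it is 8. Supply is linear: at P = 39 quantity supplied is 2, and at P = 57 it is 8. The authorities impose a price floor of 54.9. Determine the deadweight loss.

0.71

Demand slope = (41.2 − 83.2)/(8 − 2) = −7, so P = 97.2 − 7Q.
Supply slope = (57 − 39)/(8 − 2) = 3, so P = 33 + 3Q.
Competitive equilibrium: 97.2 − 7Q = 33 + 3Q → Q* = 6.42, P* = 52.26.
At the floor P = 54.9, quantity demanded = (97.2 − 54.9)/7 = 6.0429.
Sellers' marginal cost at Q' = 6.0429: 33 + 3·6.0429 = 51.1287.
ΔQ = 6.42 − 6.0429 = 0.3771; wedge = 54.9 − 51.1287 = 3.7713.
Welfare loss = ½ × 0.3771 × 3.7713 = 0.71.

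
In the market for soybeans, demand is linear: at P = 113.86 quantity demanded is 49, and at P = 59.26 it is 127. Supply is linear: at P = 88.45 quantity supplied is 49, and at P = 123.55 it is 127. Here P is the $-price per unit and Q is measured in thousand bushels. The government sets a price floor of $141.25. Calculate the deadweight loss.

$2155.33 thousand

Demand slope = (59.26 − 113.86)/(127 − 49) = −0.7, so P = 148.16 − 0.7Q.
Supply slope = (123.55 − 88.45)/(127 − 49) = 0.45, so P = 66.4 + 0.45Q.
Competitive equilibrium: 148.16 − 0.7Q = 66.4 + 0.45Q → Q* = 71.09565, P* = 98.39304.
At the floor P = 141.25, quantity demanded = (148.16 − 141.25)/0.7 = 9.87143.
Sellers' marginal cost at Q' = 9.87143: 66.4 + 0.45·9.87143 = 70.84214.
ΔQ = 71.09565 − 9.87143 = 61.22422; wedge = 141.25 − 70.84214 = 70.40786.
The triangle = ½ × 61.22422 × 70.40786 = $2155.33 thousand.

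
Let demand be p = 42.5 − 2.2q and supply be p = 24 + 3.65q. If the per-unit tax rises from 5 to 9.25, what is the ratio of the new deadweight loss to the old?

Competitive equilibrium: 42.5 − 2.2q = 24 + 3.65q → q* = 3.1624, p* = 35.5427.
For a per-unit tax t: Δq = t/5.85, so DWL = ½·t·(t/5.85) = t²/11.7.
At t = 5: DWL = 2.137. At t = 9.25: DWL = 7.313.
Ratio = (9.25/5)² = 3.4225.

3.4225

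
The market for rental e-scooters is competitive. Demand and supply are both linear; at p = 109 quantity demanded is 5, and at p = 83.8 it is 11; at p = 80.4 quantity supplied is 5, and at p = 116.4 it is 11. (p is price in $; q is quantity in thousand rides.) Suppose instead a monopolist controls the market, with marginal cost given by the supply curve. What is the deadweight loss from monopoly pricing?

$26.42 thousand

Demand slope = (83.8 − 109)/(11 − 5) = −4.2, so p = 130 − 4.2q.
Supply slope = (116.4 − 80.4)/(11 − 5) = 6, so p = 50.4 + 6q.
Competitive equilibrium: 130 − 4.2q = 50.4 + 6q → q* = 7.8039, p* = 97.2235.
Marginal revenue: MR = 130 − 8.4q. Set MR = MC: 130 − 8.4q = 50.4 + 6q → q_m = 5.5278.
Price p_m = 130 − 4.2·5.5278 = 106.7832; MC(q_m) = 50.4 + 6·5.5278 = 83.5668.
Competitive q* = 7.8039, so Δq = 2.2761; wedge = 106.7832 − 83.5668 = 23.2164.
Welfare loss = ½ × 2.2761 × 23.2164 = $26.42 thousand.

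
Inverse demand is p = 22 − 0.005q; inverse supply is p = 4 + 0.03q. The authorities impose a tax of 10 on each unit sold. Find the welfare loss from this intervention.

Competitive equilibrium: 22 − 0.005q = 4 + 0.03q → q* = 514.2857, p* = 19.4286.
With the tax, the buyer price exceeds the seller price by 10: (22 − 0.005q) − (4 + 0.03q) = 10 → q' = 228.5714.
Δq = 514.2857 − 228.5714 = 285.7143; the wedge equals the tax, 10.
DWL = ½ × 285.7143 × 10 = 1428.57.

1428.57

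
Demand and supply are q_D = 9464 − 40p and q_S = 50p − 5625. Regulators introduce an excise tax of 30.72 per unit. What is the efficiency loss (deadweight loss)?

In inverse form: demand p = 236.6 − 0.025q, supply p = 112.5 + 0.02q.
Competitive equilibrium: 236.6 − 0.025q = 112.5 + 0.02q → q* = 2757.7778, p* = 167.6556.
With the tax, the buyer price exceeds the seller price by 30.72: (236.6 − 0.025q) − (112.5 + 0.02q) = 30.72 → q' = 2075.1111.
Δq = 2757.7778 − 2075.1111 = 682.6667; the wedge equals the tax, 30.72.
The triangle = ½ × 682.6667 × 30.72 = 10485.76.

10485.76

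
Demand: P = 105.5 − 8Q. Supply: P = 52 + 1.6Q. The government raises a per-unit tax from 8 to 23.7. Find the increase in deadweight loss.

Competitive equilibrium: 105.5 − 8Q = 52 + 1.6Q → Q* = 5.5729, P* = 60.9167.
For a per-unit tax t: ΔQ = t/9.6, so DWL = ½·t·(t/9.6) = t²/19.2.
At t = 8: DWL = 3.333. At t = 23.7: DWL = 29.255.
Increase = 29.255 − 3.333 = 25.92.

25.92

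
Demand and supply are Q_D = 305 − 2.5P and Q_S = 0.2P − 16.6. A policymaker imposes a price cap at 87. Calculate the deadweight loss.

In inverse form: demand P = 122 − 0.4Q, supply P = 83 + 5Q.
Competitive equilibrium: 122 − 0.4Q = 83 + 5Q → Q* = 7.2222, P* = 119.1111.
At the ceiling P = 87, quantity supplied = (87 − 83)/5 = 0.8.
Willingness to pay at Q' = 0.8: 122 − 0.4·0.8 = 121.68.
ΔQ = 7.2222 − 0.8 = 6.4222; wedge = 121.68 − 87 = 34.68.
DWL = ½ × 6.4222 × 34.68 = 111.36.

111.36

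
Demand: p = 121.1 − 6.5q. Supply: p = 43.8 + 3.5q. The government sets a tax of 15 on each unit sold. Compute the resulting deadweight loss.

Competitive equilibrium: 121.1 − 6.5q = 43.8 + 3.5q → q* = 7.73, p* = 70.855.
With the tax, the buyer price exceeds the seller price by 15: (121.1 − 6.5q) − (43.8 + 3.5q) = 15 → q' = 6.23.
Δq = 7.73 − 6.23 = 1.5; the wedge equals the tax, 15.
The triangle = ½ × 1.5 × 15 = 11.25.

11.25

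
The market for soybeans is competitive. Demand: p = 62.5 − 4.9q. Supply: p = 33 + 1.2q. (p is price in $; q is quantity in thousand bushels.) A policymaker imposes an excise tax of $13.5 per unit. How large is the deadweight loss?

Competitive equilibrium: 62.5 − 4.9q = 33 + 1.2q → q* = 4.8361, p* = 38.8033.
With the tax, the buyer price exceeds the seller price by 13.5: (62.5 − 4.9q) − (33 + 1.2q) = 13.5 → q' = 2.623.
Δq = 4.8361 − 2.623 = 2.2131; the wedge equals the tax, 13.5.
The triangle = ½ × 2.2131 × 13.5 = $14.94 thousand.

$14.94 thousand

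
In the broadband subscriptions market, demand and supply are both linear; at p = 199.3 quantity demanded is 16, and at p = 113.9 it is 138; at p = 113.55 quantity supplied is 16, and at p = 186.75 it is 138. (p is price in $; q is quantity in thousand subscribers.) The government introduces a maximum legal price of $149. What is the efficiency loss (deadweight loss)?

$30.75 thousand

Demand slope = (113.9 − 199.3)/(138 − 16) = −0.7, so p = 210.5 − 0.7q.
Supply slope = (186.75 − 113.55)/(138 − 16) = 0.6, so p = 103.95 + 0.6q.
Competitive equilibrium: 210.5 − 0.7q = 103.95 + 0.6q → q* = 81.9615, p* = 153.1269.
At the ceiling p = 149, quantity supplied = (149 − 103.95)/0.6 = 75.0833.
Willingness to pay at q' = 75.0833: 210.5 − 0.7·75.0833 = 157.9417.
Δq = 81.9615 − 75.0833 = 6.8782; wedge = 157.9417 − 149 = 8.9417.
DWL = ½ × 6.8782 × 8.9417 = $30.75 thousand.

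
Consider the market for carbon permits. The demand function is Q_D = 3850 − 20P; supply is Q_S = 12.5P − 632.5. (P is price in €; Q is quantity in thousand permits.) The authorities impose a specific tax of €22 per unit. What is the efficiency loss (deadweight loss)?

In inverse form: demand P = 192.5 − 0.05Q, supply P = 50.6 + 0.08Q.
Competitive equilibrium: 192.5 − 0.05Q = 50.6 + 0.08Q → Q* = 1091.5385, P* = 137.9231.
With the tax, the buyer price exceeds the seller price by 22: (192.5 − 0.05Q) − (50.6 + 0.08Q) = 22 → Q' = 922.3077.
ΔQ = 1091.5385 − 922.3077 = 169.2308; the wedge equals the tax, 22.
The triangle = ½ × 169.2308 × 22 = €1861.54 thousand.

€1861.54 thousand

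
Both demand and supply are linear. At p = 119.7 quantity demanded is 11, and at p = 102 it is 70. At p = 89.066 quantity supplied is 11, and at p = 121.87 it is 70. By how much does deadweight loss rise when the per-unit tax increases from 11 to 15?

60.75

Demand slope = (102 − 119.7)/(70 − 11) = −0.3, so p = 123 − 0.3q.
Supply slope = (121.87 − 89.066)/(70 − 11) = 0.556, so p = 82.95 + 0.556q.
Competitive equilibrium: 123 − 0.3q = 82.95 + 0.556q → q* = 46.7874, p* = 108.9638.
For a per-unit tax t: Δq = t/0.856, so DWL = ½·t·(t/0.856) = t²/1.712.
At t = 11: DWL = 70.678. At t = 15: DWL = 131.425.
Increase = 131.425 − 70.678 = 60.75.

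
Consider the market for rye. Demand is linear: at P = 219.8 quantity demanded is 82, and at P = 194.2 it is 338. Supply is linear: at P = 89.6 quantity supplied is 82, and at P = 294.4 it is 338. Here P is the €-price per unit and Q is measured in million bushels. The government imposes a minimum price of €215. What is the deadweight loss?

Demand slope = (194.2 − 219.8)/(338 − 82) = −0.1, so P = 228 − 0.1Q.
Supply slope = (294.4 − 89.6)/(338 − 82) = 0.8, so P = 24 + 0.8Q.
Competitive equilibrium: 228 − 0.1Q = 24 + 0.8Q → Q* = 226.6667, P* = 205.3333.
At the floor P = 215, quantity demanded = (228 − 215)/0.1 = 130.
Sellers' marginal cost at Q' = 130: 24 + 0.8·130 = 128.
ΔQ = 226.6667 − 130 = 96.6667; wedge = 215 − 128 = 87.
Deadweight loss = ½ × 96.6667 × 87 = €4205 million.

€4205 million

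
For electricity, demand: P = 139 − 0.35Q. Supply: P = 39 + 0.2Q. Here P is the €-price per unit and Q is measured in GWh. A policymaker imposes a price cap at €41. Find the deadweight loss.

€8118.41

Competitive equilibrium: 139 − 0.35Q = 39 + 0.2Q → Q* = 181.8182, P* = 75.3636.
At the ceiling P = 41, quantity supplied = (41 − 39)/0.2 = 10.
Willingness to pay at Q' = 10: 139 − 0.35·10 = 135.5.
ΔQ = 181.8182 − 10 = 171.8182; wedge = 135.5 − 41 = 94.5.
DWL = ½ × 171.8182 × 94.5 = €8118.41.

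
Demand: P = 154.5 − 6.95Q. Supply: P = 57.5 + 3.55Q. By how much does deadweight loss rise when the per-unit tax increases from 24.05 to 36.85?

Competitive equilibrium: 154.5 − 6.95Q = 57.5 + 3.55Q → Q* = 9.2381, P* = 90.2952.
For a per-unit tax t: ΔQ = t/10.5, so DWL = ½·t·(t/10.5) = t²/21.
At t = 24.05: DWL = 27.543. At t = 36.85: DWL = 64.663.
Increase = 64.663 − 27.543 = 37.12.

37.12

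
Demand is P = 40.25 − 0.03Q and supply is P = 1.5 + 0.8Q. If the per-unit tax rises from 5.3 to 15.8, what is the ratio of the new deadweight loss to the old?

Competitive equilibrium: 40.25 − 0.03Q = 1.5 + 0.8Q → Q* = 46.6867, P* = 38.8494.
For a per-unit tax t: ΔQ = t/0.83, so DWL = ½·t·(t/0.83) = t²/1.66.
At t = 5.3: DWL = 16.922. At t = 15.8: DWL = 150.386.
Ratio = (15.8/5.3)² = 8.887.

8.887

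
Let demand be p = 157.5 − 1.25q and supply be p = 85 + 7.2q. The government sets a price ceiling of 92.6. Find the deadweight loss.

Competitive equilibrium: 157.5 − 1.25q = 85 + 7.2q → q* = 8.5799, p* = 146.7751.
At the ceiling p = 92.6, quantity supplied = (92.6 − 85)/7.2 = 1.0556.
Willingness to pay at q' = 1.0556: 157.5 − 1.25·1.0556 = 156.1805.
Δq = 8.5799 − 1.0556 = 7.5243; wedge = 156.1805 − 92.6 = 63.5805.
Welfare loss = ½ × 7.5243 × 63.5805 = 239.20.

239.20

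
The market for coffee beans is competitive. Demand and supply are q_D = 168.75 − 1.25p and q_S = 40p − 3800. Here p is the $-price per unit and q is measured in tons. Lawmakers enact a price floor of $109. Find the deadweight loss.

In inverse form: demand p = 135 − 0.8q, supply p = 95 + 0.025q.
Competitive equilibrium: 135 − 0.8q = 95 + 0.025q → q* = 48.4848, p* = 96.2121.
At the floor p = 109, quantity demanded = (135 − 109)/0.8 = 32.5.
Sellers' marginal cost at q' = 32.5: 95 + 0.025·32.5 = 95.8125.
Δq = 48.4848 − 32.5 = 15.9848; wedge = 109 − 95.8125 = 13.1875.
DWL = ½ × 15.9848 × 13.1875 = $105.40.

$105.40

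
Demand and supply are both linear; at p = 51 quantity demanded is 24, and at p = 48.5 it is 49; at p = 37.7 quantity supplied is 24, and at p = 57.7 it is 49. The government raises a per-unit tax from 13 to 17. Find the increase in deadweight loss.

Demand slope = (48.5 − 51)/(49 − 24) = −0.1, so p = 53.4 − 0.1q.
Supply slope = (57.7 − 37.7)/(49 − 24) = 0.8, so p = 18.5 + 0.8q.
Competitive equilibrium: 53.4 − 0.1q = 18.5 + 0.8q → q* = 38.7778, p* = 49.5222.
For a per-unit tax t: Δq = t/0.9, so DWL = ½·t·(t/0.9) = t²/1.8.
At t = 13: DWL = 93.889. At t = 17: DWL = 160.556.
Increase = 160.556 − 93.889 = 66.67.

66.67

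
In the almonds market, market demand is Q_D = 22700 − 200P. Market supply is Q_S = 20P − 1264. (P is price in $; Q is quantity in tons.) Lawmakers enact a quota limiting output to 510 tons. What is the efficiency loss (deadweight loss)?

$4500.57

In inverse form: demand P = 113.5 − 0.005Q, supply P = 63.2 + 0.05Q.
Competitive equilibrium: 113.5 − 0.005Q = 63.2 + 0.05Q → Q* = 914.5455, P* = 108.9273.
At Q = 510: demand price = 113.5 − 0.005·510 = 110.95; supply price = 63.2 + 0.05·510 = 88.7.
ΔQ = 914.5455 − 510 = 404.5455; wedge = 110.95 − 88.7 = 22.25.
The triangle = ½ × 404.5455 × 22.25 = $4500.57.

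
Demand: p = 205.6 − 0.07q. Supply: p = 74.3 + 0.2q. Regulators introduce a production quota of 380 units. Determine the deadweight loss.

Competitive equilibrium: 205.6 − 0.07q = 74.3 + 0.2q → q* = 486.2963, p* = 171.5593.
At q = 380: demand price = 205.6 − 0.07·380 = 179; supply price = 74.3 + 0.2·380 = 150.3.
Δq = 486.2963 − 380 = 106.2963; wedge = 179 − 150.3 = 28.7.
Deadweight loss = ½ × 106.2963 × 28.7 = 1525.35.

1525.35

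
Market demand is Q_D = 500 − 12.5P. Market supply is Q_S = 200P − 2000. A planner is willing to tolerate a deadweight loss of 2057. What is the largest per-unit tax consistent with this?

18.7

In inverse form: demand P = 40 − 0.08Q, supply P = 10 + 0.005Q.
Competitive equilibrium: 40 − 0.08Q = 10 + 0.005Q → Q* = 352.9412, P* = 11.7647.
A tax t gives ΔQ = t/0.085 and wedge t, so DWL = t²/0.17.
t²/0.17 = 2057 → t² = 349.69 → t = 18.7.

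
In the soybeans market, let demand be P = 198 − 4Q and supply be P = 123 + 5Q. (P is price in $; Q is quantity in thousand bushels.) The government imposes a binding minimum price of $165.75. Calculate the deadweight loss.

Competitive equilibrium: 198 − 4Q = 123 + 5Q → Q* = 8.3333, P* = 164.6667.
At the floor P = 165.75, quantity demanded = (198 − 165.75)/4 = 8.0625.
Sellers' marginal cost at Q' = 8.0625: 123 + 5·8.0625 = 163.3125.
ΔQ = 8.3333 − 8.0625 = 0.2708; wedge = 165.75 − 163.3125 = 2.4375.
Deadweight loss = ½ × 0.2708 × 2.4375 = $0.33 thousand.

$0.33 thousand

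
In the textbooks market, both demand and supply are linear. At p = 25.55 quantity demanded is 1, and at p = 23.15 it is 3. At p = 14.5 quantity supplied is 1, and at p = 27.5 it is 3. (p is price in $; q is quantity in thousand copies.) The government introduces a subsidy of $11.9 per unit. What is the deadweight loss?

$9.20 thousand

Demand slope = (23.15 − 25.55)/(3 − 1) = −1.2, so p = 26.75 − 1.2q.
Supply slope = (27.5 − 14.5)/(3 − 1) = 6.5, so p = 8 + 6.5q.
Competitive equilibrium: 26.75 − 1.2q = 8 + 6.5q → q* = 2.4351, p* = 23.8279.
The subsidy lowers effective supply by 11.9: p = 6.5q − 3.9.
New quantity: 26.75 − 1.2q = 6.5q − 3.9 → q' = 3.9805.
Overproduction Δq = 3.9805 − 2.4351 = 1.5454; wedge = subsidy = 11.9.
DWL = ½ × 1.5454 × 11.9 = $9.20 thousand.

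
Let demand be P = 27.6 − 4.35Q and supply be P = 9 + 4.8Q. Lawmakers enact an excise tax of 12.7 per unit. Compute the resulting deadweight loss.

Competitive equilibrium: 27.6 − 4.35Q = 9 + 4.8Q → Q* = 2.0328, P* = 18.7574.
With the tax, the buyer price exceeds the seller price by 12.7: (27.6 − 4.35Q) − (9 + 4.8Q) = 12.7 → Q' = 0.6448.
ΔQ = 2.0328 − 0.6448 = 1.388; the wedge equals the tax, 12.7.
Welfare loss = ½ × 1.388 × 12.7 = 8.81.

8.81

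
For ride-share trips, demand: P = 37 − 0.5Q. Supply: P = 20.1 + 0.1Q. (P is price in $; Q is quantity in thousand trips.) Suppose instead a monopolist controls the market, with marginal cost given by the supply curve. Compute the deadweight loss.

Competitive equilibrium: 37 − 0.5Q = 20.1 + 0.1Q → Q* = 28.1667, P* = 22.9167.
Marginal revenue: MR = 37 − Q. Set MR = MC: 37 − Q = 20.1 + 0.1Q → Q_m = 15.3636.
Price P_m = 37 − 0.5·15.3636 = 29.3182; MC(Q_m) = 20.1 + 0.1·15.3636 = 21.6364.
Competitive Q* = 28.1667, so ΔQ = 12.8031; wedge = 29.3182 − 21.6364 = 7.6818.
Welfare loss = ½ × 12.8031 × 7.6818 = $49.18 thousand.

$49.18 thousand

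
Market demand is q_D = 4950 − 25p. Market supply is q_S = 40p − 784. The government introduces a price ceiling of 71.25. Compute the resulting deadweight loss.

14966.86

In inverse form: demand p = 198 − 0.04q, supply p = 19.6 + 0.025q.
Competitive equilibrium: 198 − 0.04q = 19.6 + 0.025q → q* = 2744.6154, p* = 88.2154.
At the ceiling p = 71.25, quantity supplied = (71.25 − 19.6)/0.025 = 2066.
Willingness to pay at q' = 2066: 198 − 0.04·2066 = 115.36.
Δq = 2744.6154 − 2066 = 678.6154; wedge = 115.36 − 71.25 = 44.11.
Welfare loss = ½ × 678.6154 × 44.11 = 14966.86.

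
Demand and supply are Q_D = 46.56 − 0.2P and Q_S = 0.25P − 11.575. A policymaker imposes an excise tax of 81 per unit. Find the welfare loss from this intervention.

In inverse form: demand P = 232.8 − 5Q, supply P = 46.3 + 4Q.
Competitive equilibrium: 232.8 − 5Q = 46.3 + 4Q → Q* = 20.7222, P* = 129.1889.
With the tax, the buyer price exceeds the seller price by 81: (232.8 − 5Q) − (46.3 + 4Q) = 81 → Q' = 11.7222.
ΔQ = 20.7222 − 11.7222 = 9; the wedge equals the tax, 81.
DWL = ½ × 9 × 81 = 364.50.

364.50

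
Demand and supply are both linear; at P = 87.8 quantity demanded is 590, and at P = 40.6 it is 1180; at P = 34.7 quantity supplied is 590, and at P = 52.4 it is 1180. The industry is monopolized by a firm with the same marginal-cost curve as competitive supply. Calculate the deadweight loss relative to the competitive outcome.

11220.55

Demand slope = (40.6 − 87.8)/(1180 − 590) = −0.08, so P = 135 − 0.08Q.
Supply slope = (52.4 − 34.7)/(1180 − 590) = 0.03, so P = 17 + 0.03Q.
Competitive equilibrium: 135 − 0.08Q = 17 + 0.03Q → Q* = 1072.7273, P* = 49.1818.
Marginal revenue: MR = 135 − 0.16Q. Set MR = MC: 135 − 0.16Q = 17 + 0.03Q → Q_m = 621.0526.
Price P_m = 135 − 0.08·621.0526 = 85.3158; MC(Q_m) = 17 + 0.03·621.0526 = 35.6316.
Competitive Q* = 1072.7273, so ΔQ = 451.6747; wedge = 85.3158 − 35.6316 = 49.6842.
DWL = ½ × 451.6747 × 49.6842 = 11220.55.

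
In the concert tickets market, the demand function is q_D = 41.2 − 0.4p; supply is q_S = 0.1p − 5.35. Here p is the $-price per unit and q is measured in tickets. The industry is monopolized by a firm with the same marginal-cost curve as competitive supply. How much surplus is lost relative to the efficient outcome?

In inverse form: demand p = 103 − 2.5q, supply p = 53.5 + 10q.
Competitive equilibrium: 103 − 2.5q = 53.5 + 10q → q* = 3.96, p* = 93.1.
Marginal revenue: MR = 103 − 5q. Set MR = MC: 103 − 5q = 53.5 + 10q → q_m = 3.3.
Price p_m = 103 − 2.5·3.3 = 94.75; MC(q_m) = 53.5 + 10·3.3 = 86.5.
Competitive q* = 3.96, so Δq = 0.66; wedge = 94.75 − 86.5 = 8.25.
The triangle = ½ × 0.66 × 8.25 = $2.72.

$2.72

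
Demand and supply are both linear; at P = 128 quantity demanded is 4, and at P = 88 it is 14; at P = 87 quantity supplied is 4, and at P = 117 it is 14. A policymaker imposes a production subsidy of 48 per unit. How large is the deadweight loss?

164.57

Demand slope = (88 − 128)/(14 − 4) = −4, so P = 144 − 4Q.
Supply slope = (117 − 87)/(14 − 4) = 3, so P = 75 + 3Q.
Competitive equilibrium: 144 − 4Q = 75 + 3Q → Q* = 9.8571, P* = 104.5714.
The subsidy lowers effective supply by 48: P = 27 + 3Q.
New quantity: 144 − 4Q = 27 + 3Q → Q' = 16.7143.
Overproduction ΔQ = 16.7143 − 9.8571 = 6.8572; wedge = subsidy = 48.
Welfare loss = ½ × 6.8572 × 48 = 164.57.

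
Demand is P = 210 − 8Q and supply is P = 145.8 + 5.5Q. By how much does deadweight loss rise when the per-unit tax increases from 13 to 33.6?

Competitive equilibrium: 210 − 8Q = 145.8 + 5.5Q → Q* = 4.7556, P* = 171.9556.
For a per-unit tax t: ΔQ = t/13.5, so DWL = ½·t·(t/13.5) = t²/27.
At t = 13: DWL = 6.259. At t = 33.6: DWL = 41.813.
Increase = 41.813 − 6.259 = 35.55.

35.55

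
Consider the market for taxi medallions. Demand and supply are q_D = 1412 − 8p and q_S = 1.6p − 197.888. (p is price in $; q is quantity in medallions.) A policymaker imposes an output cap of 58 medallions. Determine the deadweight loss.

$57.91

In inverse form: demand p = 176.5 − 0.125q, supply p = 123.68 + 0.625q.
Competitive equilibrium: 176.5 − 0.125q = 123.68 + 0.625q → q* = 70.4267, p* = 167.6967.
At q = 58: demand price = 176.5 − 0.125·58 = 169.25; supply price = 123.68 + 0.625·58 = 159.93.
Δq = 70.4267 − 58 = 12.4267; wedge = 169.25 − 159.93 = 9.32.
DWL = ½ × 12.4267 × 9.32 = $57.91.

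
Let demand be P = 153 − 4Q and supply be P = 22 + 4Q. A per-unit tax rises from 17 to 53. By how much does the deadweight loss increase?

157.50

Competitive equilibrium: 153 − 4Q = 22 + 4Q → Q* = 16.375, P* = 87.5.
For a per-unit tax t: ΔQ = t/8, so DWL = ½·t·(t/8) = t²/16.
At t = 17: DWL = 18.063. At t = 53: DWL = 175.563.
Increase = 175.563 − 18.063 = 157.50.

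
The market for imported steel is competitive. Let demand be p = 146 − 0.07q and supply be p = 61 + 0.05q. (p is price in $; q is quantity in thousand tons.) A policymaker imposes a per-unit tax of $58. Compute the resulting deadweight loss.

$14016.67 thousand

Competitive equilibrium: 146 − 0.07q = 61 + 0.05q → q* = 708.3333, p* = 96.4167.
With the tax, the buyer price exceeds the seller price by 58: (146 − 0.07q) − (61 + 0.05q) = 58 → q' = 225.
Δq = 708.3333 − 225 = 483.3333; the wedge equals the tax, 58.
The triangle = ½ × 483.3333 × 58 = $14016.67 thousand.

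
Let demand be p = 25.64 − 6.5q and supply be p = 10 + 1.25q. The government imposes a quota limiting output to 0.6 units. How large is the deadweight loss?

7.79

Competitive equilibrium: 25.64 − 6.5q = 10 + 1.25q → q* = 2.0181, p* = 12.5226.
At q = 0.6: demand price = 25.64 − 6.5·0.6 = 21.74; supply price = 10 + 1.25·0.6 = 10.75.
Δq = 2.0181 − 0.6 = 1.4181; wedge = 21.74 − 10.75 = 10.99.
DWL = ½ × 1.4181 × 10.99 = 7.79.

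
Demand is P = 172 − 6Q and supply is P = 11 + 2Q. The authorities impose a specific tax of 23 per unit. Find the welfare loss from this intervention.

33.06

Competitive equilibrium: 172 − 6Q = 11 + 2Q → Q* = 20.125, P* = 51.25.
With the tax, the buyer price exceeds the seller price by 23: (172 − 6Q) − (11 + 2Q) = 23 → Q' = 17.25.
ΔQ = 20.125 − 17.25 = 2.875; the wedge equals the tax, 23.
Deadweight loss = ½ × 2.875 × 23 = 33.06.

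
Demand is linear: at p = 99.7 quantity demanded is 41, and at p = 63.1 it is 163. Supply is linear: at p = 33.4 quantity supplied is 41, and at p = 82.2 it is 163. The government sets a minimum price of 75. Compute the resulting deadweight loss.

53.65

Demand slope = (63.1 − 99.7)/(163 − 41) = −0.3, so p = 112 − 0.3q.
Supply slope = (82.2 − 33.4)/(163 − 41) = 0.4, so p = 17 + 0.4q.
Competitive equilibrium: 112 − 0.3q = 17 + 0.4q → q* = 135.7143, p* = 71.2857.
At the floor p = 75, quantity demanded = (112 − 75)/0.3 = 123.3333.
Sellers' marginal cost at q' = 123.3333: 17 + 0.4·123.3333 = 66.3333.
Δq = 135.7143 − 123.3333 = 12.381; wedge = 75 − 66.3333 = 8.6667.
The triangle = ½ × 12.381 × 8.6667 = 53.65.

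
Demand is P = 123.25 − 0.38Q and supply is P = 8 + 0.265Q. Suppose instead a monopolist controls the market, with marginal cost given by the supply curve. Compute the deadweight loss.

1415.18

Competitive equilibrium: 123.25 − 0.38Q = 8 + 0.265Q → Q* = 178.6822, P* = 55.3508.
Marginal revenue: MR = 123.25 − 0.76Q. Set MR = MC: 123.25 − 0.76Q = 8 + 0.265Q → Q_m = 112.439.
Price P_m = 123.25 − 0.38·112.439 = 80.5232; MC(Q_m) = 8 + 0.265·112.439 = 37.7963.
Competitive Q* = 178.6822, so ΔQ = 66.2432; wedge = 80.5232 − 37.7963 = 42.7269.
Deadweight loss = ½ × 66.2432 × 42.7269 = 1415.18.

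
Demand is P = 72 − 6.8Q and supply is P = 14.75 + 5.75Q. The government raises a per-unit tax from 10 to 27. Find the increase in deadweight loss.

25.06

Competitive equilibrium: 72 − 6.8Q = 14.75 + 5.75Q → Q* = 4.5618, P* = 40.9801.
For a per-unit tax t: ΔQ = t/12.55, so DWL = ½·t·(t/12.55) = t²/25.1.
At t = 10: DWL = 3.984. At t = 27: DWL = 29.044.
Increase = 29.044 − 3.984 = 25.06.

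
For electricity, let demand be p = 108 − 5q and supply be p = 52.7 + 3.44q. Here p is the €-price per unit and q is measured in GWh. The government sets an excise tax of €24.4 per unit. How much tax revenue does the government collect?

Competitive equilibrium: 108 − 5q = 52.7 + 3.44q → q* = 6.5521, p* = 75.2393.
With the tax, the buyer price exceeds the seller price by 24.4: (108 − 5q) − (52.7 + 3.44q) = 24.4 → q' = 3.6611.
Tax revenue = 24.4 × 3.6611 = €89.33.

€89.33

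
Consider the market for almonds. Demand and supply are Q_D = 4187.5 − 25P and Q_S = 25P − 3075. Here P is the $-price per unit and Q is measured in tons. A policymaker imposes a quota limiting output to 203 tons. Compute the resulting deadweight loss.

In inverse form: demand P = 167.5 − 0.04Q, supply P = 123 + 0.04Q.
Competitive equilibrium: 167.5 − 0.04Q = 123 + 0.04Q → Q* = 556.25, P* = 145.25.
At Q = 203: demand price = 167.5 − 0.04·203 = 159.38; supply price = 123 + 0.04·203 = 131.12.
ΔQ = 556.25 − 203 = 353.25; wedge = 159.38 − 131.12 = 28.26.
DWL = ½ × 353.25 × 28.26 = $4991.42.

$4991.42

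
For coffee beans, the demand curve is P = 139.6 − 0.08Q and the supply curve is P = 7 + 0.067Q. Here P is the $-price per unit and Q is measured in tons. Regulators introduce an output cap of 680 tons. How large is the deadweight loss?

Competitive equilibrium: 139.6 − 0.08Q = 7 + 0.067Q → Q* = 902.0408, P* = 67.4367.
At Q = 680: demand price = 139.6 − 0.08·680 = 85.2; supply price = 7 + 0.067·680 = 52.56.
ΔQ = 902.0408 − 680 = 222.0408; wedge = 85.2 − 52.56 = 32.64.
Deadweight loss = ½ × 222.0408 × 32.64 = $3623.71.

$3623.71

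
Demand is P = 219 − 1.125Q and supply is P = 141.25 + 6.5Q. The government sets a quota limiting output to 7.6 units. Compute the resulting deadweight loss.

25.71

Competitive equilibrium: 219 − 1.125Q = 141.25 + 6.5Q → Q* = 10.1967, P* = 207.5287.
At Q = 7.6: demand price = 219 − 1.125·7.6 = 210.45; supply price = 141.25 + 6.5·7.6 = 190.65.
ΔQ = 10.1967 − 7.6 = 2.5967; wedge = 210.45 − 190.65 = 19.8.
The triangle = ½ × 2.5967 × 19.8 = 25.71.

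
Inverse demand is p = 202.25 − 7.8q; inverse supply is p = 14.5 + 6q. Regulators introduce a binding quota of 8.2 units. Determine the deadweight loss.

Competitive equilibrium: 202.25 − 7.8q = 14.5 + 6q → q* = 13.6051, p* = 96.1304.
At q = 8.2: demand price = 202.25 − 7.8·8.2 = 138.29; supply price = 14.5 + 6·8.2 = 63.7.
Δq = 13.6051 − 8.2 = 5.4051; wedge = 138.29 − 63.7 = 74.59.
Welfare loss = ½ × 5.4051 × 74.59 = 201.58.

201.58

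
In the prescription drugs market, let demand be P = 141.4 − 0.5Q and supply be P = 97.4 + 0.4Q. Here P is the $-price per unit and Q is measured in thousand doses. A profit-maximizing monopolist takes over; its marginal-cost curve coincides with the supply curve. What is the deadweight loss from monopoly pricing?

Competitive equilibrium: 141.4 − 0.5Q = 97.4 + 0.4Q → Q* = 48.8889, P* = 116.9556.
Marginal revenue: MR = 141.4 − Q. Set MR = MC: 141.4 − Q = 97.4 + 0.4Q → Q_m = 31.4286.
Price P_m = 141.4 − 0.5·31.4286 = 125.6857; MC(Q_m) = 97.4 + 0.4·31.4286 = 109.9714.
Competitive Q* = 48.8889, so ΔQ = 17.4603; wedge = 125.6857 − 109.9714 = 15.7143.
The triangle = ½ × 17.4603 × 15.7143 = $137.19 thousand.

$137.19 thousand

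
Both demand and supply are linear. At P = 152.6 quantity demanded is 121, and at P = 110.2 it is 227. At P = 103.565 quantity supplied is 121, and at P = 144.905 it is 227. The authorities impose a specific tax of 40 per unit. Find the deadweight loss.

1012.66

Demand slope = (110.2 − 152.6)/(227 − 121) = −0.4, so P = 201 − 0.4Q.
Supply slope = (144.905 − 103.565)/(227 − 121) = 0.39, so P = 56.375 + 0.39Q.
Competitive equilibrium: 201 − 0.4Q = 56.375 + 0.39Q → Q* = 183.0696, P* = 127.7722.
With the tax, the buyer price exceeds the seller price by 40: (201 − 0.4Q) − (56.375 + 0.39Q) = 40 → Q' = 132.4367.
ΔQ = 183.0696 − 132.4367 = 50.6329; the wedge equals the tax, 40.
DWL = ½ × 50.6329 × 40 = 1012.66.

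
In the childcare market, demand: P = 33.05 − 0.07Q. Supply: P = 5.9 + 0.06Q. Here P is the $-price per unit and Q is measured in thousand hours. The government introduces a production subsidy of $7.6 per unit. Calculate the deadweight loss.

$222.15 thousand

Competitive equilibrium: 33.05 − 0.07Q = 5.9 + 0.06Q → Q* = 208.8462, P* = 18.4308.
The subsidy lowers effective supply by 7.6: P = 0.06Q − 1.7.
New quantity: 33.05 − 0.07Q = 0.06Q − 1.7 → Q' = 267.3077.
Overproduction ΔQ = 267.3077 − 208.8462 = 58.4615; wedge = subsidy = 7.6.
Welfare loss = ½ × 58.4615 × 7.6 = $222.15 thousand.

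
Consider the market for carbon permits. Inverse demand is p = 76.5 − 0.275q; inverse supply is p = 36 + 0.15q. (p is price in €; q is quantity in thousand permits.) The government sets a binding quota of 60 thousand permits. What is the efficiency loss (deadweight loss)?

€264.71 thousand

Competitive equilibrium: 76.5 − 0.275q = 36 + 0.15q → q* = 95.2941, p* = 50.2941.
At q = 60: demand price = 76.5 − 0.275·60 = 60; supply price = 36 + 0.15·60 = 45.
Δq = 95.2941 − 60 = 35.2941; wedge = 60 − 45 = 15.
DWL = ½ × 35.2941 × 15 = €264.71 thousand.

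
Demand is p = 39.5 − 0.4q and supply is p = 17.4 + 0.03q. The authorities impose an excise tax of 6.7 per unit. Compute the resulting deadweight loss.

Competitive equilibrium: 39.5 − 0.4q = 17.4 + 0.03q → q* = 51.3953, p* = 18.9419.
With the tax, the buyer price exceeds the seller price by 6.7: (39.5 − 0.4q) − (17.4 + 0.03q) = 6.7 → q' = 35.814.
Δq = 51.3953 − 35.814 = 15.5813; the wedge equals the tax, 6.7.
The triangle = ½ × 15.5813 × 6.7 = 52.20.

52.20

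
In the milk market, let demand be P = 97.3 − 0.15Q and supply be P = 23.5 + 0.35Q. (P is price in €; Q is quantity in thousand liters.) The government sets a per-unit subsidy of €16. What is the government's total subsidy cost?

€2873.60 thousand

Competitive equilibrium: 97.3 − 0.15Q = 23.5 + 0.35Q → Q* = 147.6, P* = 75.16.
The subsidy lowers effective supply by 16: P = 7.5 + 0.35Q.
New quantity: 97.3 − 0.15Q = 7.5 + 0.35Q → Q' = 179.6.
Total subsidy cost = 16 × 179.6 = €2873.60 thousand.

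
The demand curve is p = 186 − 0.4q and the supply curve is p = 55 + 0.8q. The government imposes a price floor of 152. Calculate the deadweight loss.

Competitive equilibrium: 186 − 0.4q = 55 + 0.8q → q* = 109.1667, p* = 142.3333.
At the floor p = 152, quantity demanded = (186 − 152)/0.4 = 85.
Sellers' marginal cost at q' = 85: 55 + 0.8·85 = 123.
Δq = 109.1667 − 85 = 24.1667; wedge = 152 − 123 = 29.
Deadweight loss = ½ × 24.1667 × 29 = 350.42.

350.42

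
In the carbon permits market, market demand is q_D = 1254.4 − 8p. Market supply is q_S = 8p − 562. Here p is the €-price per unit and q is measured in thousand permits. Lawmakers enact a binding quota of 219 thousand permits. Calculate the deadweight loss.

€2022.48 thousand

In inverse form: demand p = 156.8 − 0.125q, supply p = 70.25 + 0.125q.
Competitive equilibrium: 156.8 − 0.125q = 70.25 + 0.125q → q* = 346.2, p* = 113.525.
At q = 219: demand price = 156.8 − 0.125·219 = 129.425; supply price = 70.25 + 0.125·219 = 97.625.
Δq = 346.2 − 219 = 127.2; wedge = 129.425 − 97.625 = 31.8.
Welfare loss = ½ × 127.2 × 31.8 = €2022.48 thousand.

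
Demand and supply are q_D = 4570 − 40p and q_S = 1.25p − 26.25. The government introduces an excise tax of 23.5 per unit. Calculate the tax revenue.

1986.82

In inverse form: demand p = 114.25 − 0.025q, supply p = 21 + 0.8q.
Competitive equilibrium: 114.25 − 0.025q = 21 + 0.8q → q* = 113.0303, p* = 111.4242.
With the tax, the buyer price exceeds the seller price by 23.5: (114.25 − 0.025q) − (21 + 0.8q) = 23.5 → q' = 84.5455.
Tax revenue = 23.5 × 84.5455 = 1986.82.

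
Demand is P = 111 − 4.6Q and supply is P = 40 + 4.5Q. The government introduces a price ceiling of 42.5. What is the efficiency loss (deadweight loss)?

Competitive equilibrium: 111 − 4.6Q = 40 + 4.5Q → Q* = 7.8022, P* = 75.1099.
At the ceiling P = 42.5, quantity supplied = (42.5 − 40)/4.5 = 0.5556.
Willingness to pay at Q' = 0.5556: 111 − 4.6·0.5556 = 108.4442.
ΔQ = 7.8022 − 0.5556 = 7.2466; wedge = 108.4442 − 42.5 = 65.9442.
Deadweight loss = ½ × 7.2466 × 65.9442 = 238.94.

238.94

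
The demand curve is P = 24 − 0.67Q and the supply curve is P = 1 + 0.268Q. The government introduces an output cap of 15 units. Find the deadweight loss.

Competitive equilibrium: 24 − 0.67Q = 1 + 0.268Q → Q* = 24.5203, P* = 7.5714.
At Q = 15: demand price = 24 − 0.67·15 = 13.95; supply price = 1 + 0.268·15 = 5.02.
ΔQ = 24.5203 − 15 = 9.5203; wedge = 13.95 − 5.02 = 8.93.
Deadweight loss = ½ × 9.5203 × 8.93 = 42.51.

42.51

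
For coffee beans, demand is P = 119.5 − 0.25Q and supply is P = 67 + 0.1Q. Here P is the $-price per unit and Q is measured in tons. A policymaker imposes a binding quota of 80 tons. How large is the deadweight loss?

$857.50

Competitive equilibrium: 119.5 − 0.25Q = 67 + 0.1Q → Q* = 150, P* = 82.
At Q = 80: demand price = 119.5 − 0.25·80 = 99.5; supply price = 67 + 0.1·80 = 75.
ΔQ = 150 − 80 = 70; wedge = 99.5 − 75 = 24.5.
The triangle = ½ × 70 × 24.5 = $857.50.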